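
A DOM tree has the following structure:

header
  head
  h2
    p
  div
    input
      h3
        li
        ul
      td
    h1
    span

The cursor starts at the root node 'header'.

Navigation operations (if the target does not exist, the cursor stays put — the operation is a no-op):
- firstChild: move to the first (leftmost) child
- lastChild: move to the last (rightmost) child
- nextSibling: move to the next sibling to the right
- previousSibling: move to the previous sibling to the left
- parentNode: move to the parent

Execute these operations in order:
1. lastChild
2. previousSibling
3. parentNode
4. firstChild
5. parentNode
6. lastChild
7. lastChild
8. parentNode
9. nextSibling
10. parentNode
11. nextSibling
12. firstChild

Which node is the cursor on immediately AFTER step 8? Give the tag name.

Answer: div

Derivation:
After 1 (lastChild): div
After 2 (previousSibling): h2
After 3 (parentNode): header
After 4 (firstChild): head
After 5 (parentNode): header
After 6 (lastChild): div
After 7 (lastChild): span
After 8 (parentNode): div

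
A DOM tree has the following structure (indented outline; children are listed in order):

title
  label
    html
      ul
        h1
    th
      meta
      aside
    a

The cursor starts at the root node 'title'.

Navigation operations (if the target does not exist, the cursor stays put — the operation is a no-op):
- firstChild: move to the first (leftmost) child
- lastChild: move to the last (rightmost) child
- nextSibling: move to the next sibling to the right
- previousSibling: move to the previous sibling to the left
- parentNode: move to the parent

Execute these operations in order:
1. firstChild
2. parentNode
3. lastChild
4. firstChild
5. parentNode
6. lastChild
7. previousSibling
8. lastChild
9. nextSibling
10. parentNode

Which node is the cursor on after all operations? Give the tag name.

Answer: th

Derivation:
After 1 (firstChild): label
After 2 (parentNode): title
After 3 (lastChild): label
After 4 (firstChild): html
After 5 (parentNode): label
After 6 (lastChild): a
After 7 (previousSibling): th
After 8 (lastChild): aside
After 9 (nextSibling): aside (no-op, stayed)
After 10 (parentNode): th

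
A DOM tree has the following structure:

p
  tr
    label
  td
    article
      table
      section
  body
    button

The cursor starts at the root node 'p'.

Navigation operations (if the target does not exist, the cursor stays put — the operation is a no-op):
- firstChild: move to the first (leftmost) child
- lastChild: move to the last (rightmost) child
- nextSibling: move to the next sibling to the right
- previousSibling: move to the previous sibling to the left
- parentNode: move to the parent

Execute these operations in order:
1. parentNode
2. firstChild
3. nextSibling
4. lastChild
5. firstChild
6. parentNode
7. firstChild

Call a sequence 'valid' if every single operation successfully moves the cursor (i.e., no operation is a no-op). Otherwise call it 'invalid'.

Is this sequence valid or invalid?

After 1 (parentNode): p (no-op, stayed)
After 2 (firstChild): tr
After 3 (nextSibling): td
After 4 (lastChild): article
After 5 (firstChild): table
After 6 (parentNode): article
After 7 (firstChild): table

Answer: invalid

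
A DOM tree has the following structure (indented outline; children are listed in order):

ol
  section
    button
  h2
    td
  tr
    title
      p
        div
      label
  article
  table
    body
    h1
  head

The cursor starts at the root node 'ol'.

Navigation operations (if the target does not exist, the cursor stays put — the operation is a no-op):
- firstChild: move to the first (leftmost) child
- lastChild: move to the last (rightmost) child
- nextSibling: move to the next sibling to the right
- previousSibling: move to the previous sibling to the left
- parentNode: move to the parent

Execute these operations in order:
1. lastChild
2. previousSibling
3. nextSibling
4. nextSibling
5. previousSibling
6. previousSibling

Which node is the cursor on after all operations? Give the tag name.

Answer: article

Derivation:
After 1 (lastChild): head
After 2 (previousSibling): table
After 3 (nextSibling): head
After 4 (nextSibling): head (no-op, stayed)
After 5 (previousSibling): table
After 6 (previousSibling): article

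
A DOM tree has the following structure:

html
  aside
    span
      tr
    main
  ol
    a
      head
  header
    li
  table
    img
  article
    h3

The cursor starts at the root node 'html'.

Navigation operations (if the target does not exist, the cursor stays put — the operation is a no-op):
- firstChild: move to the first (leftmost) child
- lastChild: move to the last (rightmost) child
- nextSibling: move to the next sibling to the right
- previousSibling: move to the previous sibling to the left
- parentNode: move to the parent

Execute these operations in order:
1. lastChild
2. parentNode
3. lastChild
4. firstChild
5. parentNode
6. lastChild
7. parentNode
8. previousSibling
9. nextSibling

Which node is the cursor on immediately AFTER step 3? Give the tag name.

After 1 (lastChild): article
After 2 (parentNode): html
After 3 (lastChild): article

Answer: article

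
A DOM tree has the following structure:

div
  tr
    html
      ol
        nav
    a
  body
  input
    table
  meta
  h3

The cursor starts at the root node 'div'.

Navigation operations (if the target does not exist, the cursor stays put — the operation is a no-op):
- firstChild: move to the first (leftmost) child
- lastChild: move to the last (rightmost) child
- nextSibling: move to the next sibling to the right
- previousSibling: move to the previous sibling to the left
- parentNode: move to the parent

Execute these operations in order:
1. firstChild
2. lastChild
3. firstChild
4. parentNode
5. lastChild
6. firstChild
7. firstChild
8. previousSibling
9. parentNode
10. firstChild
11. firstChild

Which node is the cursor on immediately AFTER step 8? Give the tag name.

Answer: html

Derivation:
After 1 (firstChild): tr
After 2 (lastChild): a
After 3 (firstChild): a (no-op, stayed)
After 4 (parentNode): tr
After 5 (lastChild): a
After 6 (firstChild): a (no-op, stayed)
After 7 (firstChild): a (no-op, stayed)
After 8 (previousSibling): html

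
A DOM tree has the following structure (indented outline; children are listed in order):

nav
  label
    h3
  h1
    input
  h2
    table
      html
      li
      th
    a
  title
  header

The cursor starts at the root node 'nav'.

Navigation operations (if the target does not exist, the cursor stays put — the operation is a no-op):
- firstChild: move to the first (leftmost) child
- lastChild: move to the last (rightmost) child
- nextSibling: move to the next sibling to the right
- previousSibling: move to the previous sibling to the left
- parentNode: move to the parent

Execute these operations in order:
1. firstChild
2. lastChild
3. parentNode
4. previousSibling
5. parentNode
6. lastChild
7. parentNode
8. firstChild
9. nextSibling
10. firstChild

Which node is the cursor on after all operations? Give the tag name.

Answer: input

Derivation:
After 1 (firstChild): label
After 2 (lastChild): h3
After 3 (parentNode): label
After 4 (previousSibling): label (no-op, stayed)
After 5 (parentNode): nav
After 6 (lastChild): header
After 7 (parentNode): nav
After 8 (firstChild): label
After 9 (nextSibling): h1
After 10 (firstChild): input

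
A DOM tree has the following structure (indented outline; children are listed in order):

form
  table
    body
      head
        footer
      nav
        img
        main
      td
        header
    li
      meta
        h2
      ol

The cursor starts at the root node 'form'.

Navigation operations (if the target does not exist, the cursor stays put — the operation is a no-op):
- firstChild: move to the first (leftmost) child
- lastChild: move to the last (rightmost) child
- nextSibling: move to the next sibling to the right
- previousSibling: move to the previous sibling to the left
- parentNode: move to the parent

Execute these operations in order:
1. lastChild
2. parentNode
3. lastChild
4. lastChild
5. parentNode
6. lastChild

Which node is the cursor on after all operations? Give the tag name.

After 1 (lastChild): table
After 2 (parentNode): form
After 3 (lastChild): table
After 4 (lastChild): li
After 5 (parentNode): table
After 6 (lastChild): li

Answer: li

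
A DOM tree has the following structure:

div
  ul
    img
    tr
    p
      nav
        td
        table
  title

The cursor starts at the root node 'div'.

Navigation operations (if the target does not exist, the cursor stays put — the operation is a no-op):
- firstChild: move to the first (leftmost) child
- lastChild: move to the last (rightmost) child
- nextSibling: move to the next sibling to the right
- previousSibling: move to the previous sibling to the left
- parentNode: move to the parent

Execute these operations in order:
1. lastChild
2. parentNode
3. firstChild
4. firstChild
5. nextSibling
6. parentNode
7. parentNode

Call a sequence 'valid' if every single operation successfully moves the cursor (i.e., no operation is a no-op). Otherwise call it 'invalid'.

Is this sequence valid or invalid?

After 1 (lastChild): title
After 2 (parentNode): div
After 3 (firstChild): ul
After 4 (firstChild): img
After 5 (nextSibling): tr
After 6 (parentNode): ul
After 7 (parentNode): div

Answer: valid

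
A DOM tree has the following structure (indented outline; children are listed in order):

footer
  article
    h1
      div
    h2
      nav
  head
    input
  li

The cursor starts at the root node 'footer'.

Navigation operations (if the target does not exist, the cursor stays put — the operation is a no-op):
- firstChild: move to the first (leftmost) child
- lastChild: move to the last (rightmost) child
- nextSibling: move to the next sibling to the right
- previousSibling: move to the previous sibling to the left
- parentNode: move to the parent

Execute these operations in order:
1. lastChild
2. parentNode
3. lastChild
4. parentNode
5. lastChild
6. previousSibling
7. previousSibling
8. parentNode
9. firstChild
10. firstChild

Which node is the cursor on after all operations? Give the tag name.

After 1 (lastChild): li
After 2 (parentNode): footer
After 3 (lastChild): li
After 4 (parentNode): footer
After 5 (lastChild): li
After 6 (previousSibling): head
After 7 (previousSibling): article
After 8 (parentNode): footer
After 9 (firstChild): article
After 10 (firstChild): h1

Answer: h1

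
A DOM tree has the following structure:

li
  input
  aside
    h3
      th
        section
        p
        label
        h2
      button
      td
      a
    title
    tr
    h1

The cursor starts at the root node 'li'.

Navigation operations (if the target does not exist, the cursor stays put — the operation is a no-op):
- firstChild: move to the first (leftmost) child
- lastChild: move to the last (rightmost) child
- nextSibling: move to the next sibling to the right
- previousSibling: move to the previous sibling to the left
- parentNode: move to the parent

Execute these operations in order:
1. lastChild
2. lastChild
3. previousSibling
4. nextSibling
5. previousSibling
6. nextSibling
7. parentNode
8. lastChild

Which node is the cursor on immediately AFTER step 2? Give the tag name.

After 1 (lastChild): aside
After 2 (lastChild): h1

Answer: h1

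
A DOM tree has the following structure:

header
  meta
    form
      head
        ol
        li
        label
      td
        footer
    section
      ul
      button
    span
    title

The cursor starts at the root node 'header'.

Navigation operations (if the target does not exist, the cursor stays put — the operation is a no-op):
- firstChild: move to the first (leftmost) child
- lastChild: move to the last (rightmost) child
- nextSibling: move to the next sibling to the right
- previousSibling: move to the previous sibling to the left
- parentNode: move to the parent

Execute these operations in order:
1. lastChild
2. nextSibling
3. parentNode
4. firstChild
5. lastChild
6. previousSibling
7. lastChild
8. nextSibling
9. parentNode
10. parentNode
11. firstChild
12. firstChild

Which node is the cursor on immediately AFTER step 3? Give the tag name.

After 1 (lastChild): meta
After 2 (nextSibling): meta (no-op, stayed)
After 3 (parentNode): header

Answer: header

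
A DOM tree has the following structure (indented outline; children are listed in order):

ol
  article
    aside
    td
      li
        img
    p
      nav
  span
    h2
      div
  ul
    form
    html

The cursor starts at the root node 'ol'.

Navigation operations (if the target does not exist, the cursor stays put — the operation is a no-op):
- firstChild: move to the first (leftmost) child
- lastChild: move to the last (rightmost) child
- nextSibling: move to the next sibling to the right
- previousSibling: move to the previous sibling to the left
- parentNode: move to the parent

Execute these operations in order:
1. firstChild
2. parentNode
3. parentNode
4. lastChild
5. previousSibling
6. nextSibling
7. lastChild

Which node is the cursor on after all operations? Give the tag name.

After 1 (firstChild): article
After 2 (parentNode): ol
After 3 (parentNode): ol (no-op, stayed)
After 4 (lastChild): ul
After 5 (previousSibling): span
After 6 (nextSibling): ul
After 7 (lastChild): html

Answer: html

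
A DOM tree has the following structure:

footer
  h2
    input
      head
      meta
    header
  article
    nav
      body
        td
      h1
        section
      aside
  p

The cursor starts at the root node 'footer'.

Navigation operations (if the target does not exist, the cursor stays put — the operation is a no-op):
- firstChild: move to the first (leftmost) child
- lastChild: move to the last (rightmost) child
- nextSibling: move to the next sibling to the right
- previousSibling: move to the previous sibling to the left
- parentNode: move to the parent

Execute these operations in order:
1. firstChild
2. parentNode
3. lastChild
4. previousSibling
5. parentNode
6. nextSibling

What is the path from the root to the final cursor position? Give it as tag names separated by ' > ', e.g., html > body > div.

After 1 (firstChild): h2
After 2 (parentNode): footer
After 3 (lastChild): p
After 4 (previousSibling): article
After 5 (parentNode): footer
After 6 (nextSibling): footer (no-op, stayed)

Answer: footer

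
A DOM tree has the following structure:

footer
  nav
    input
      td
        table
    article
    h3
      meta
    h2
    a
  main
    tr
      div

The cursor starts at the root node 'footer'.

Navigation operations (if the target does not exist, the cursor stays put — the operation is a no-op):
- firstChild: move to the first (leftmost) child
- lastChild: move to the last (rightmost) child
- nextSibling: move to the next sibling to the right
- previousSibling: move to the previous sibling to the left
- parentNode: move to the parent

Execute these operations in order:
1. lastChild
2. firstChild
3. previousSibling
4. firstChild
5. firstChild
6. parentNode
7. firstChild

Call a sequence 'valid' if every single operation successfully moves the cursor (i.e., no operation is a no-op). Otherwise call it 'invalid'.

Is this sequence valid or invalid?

After 1 (lastChild): main
After 2 (firstChild): tr
After 3 (previousSibling): tr (no-op, stayed)
After 4 (firstChild): div
After 5 (firstChild): div (no-op, stayed)
After 6 (parentNode): tr
After 7 (firstChild): div

Answer: invalid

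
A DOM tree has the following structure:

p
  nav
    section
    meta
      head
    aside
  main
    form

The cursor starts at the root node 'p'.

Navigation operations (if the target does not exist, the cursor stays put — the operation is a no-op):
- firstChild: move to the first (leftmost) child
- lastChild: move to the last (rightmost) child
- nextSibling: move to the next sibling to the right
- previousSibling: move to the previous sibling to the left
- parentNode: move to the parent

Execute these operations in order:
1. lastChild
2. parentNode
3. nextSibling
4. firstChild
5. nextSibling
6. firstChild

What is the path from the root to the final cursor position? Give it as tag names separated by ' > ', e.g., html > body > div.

Answer: p > main > form

Derivation:
After 1 (lastChild): main
After 2 (parentNode): p
After 3 (nextSibling): p (no-op, stayed)
After 4 (firstChild): nav
After 5 (nextSibling): main
After 6 (firstChild): form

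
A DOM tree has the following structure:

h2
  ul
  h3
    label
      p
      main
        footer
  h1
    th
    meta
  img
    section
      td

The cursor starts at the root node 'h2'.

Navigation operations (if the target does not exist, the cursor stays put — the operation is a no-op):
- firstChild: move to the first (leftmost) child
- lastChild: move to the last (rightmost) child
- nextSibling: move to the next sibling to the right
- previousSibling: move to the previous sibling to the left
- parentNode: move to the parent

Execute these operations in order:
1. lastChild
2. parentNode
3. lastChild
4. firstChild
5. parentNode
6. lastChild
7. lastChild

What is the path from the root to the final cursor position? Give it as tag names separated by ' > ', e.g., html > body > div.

Answer: h2 > img > section > td

Derivation:
After 1 (lastChild): img
After 2 (parentNode): h2
After 3 (lastChild): img
After 4 (firstChild): section
After 5 (parentNode): img
After 6 (lastChild): section
After 7 (lastChild): td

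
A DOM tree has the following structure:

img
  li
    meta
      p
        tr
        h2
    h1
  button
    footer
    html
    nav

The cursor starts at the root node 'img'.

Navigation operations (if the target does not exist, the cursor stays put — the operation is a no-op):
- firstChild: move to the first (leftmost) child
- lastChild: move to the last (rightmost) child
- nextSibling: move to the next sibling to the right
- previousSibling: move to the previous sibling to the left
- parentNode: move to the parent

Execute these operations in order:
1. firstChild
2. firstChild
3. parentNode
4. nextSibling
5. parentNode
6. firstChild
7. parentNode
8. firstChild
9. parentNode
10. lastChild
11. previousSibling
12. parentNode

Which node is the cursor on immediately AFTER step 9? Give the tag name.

After 1 (firstChild): li
After 2 (firstChild): meta
After 3 (parentNode): li
After 4 (nextSibling): button
After 5 (parentNode): img
After 6 (firstChild): li
After 7 (parentNode): img
After 8 (firstChild): li
After 9 (parentNode): img

Answer: img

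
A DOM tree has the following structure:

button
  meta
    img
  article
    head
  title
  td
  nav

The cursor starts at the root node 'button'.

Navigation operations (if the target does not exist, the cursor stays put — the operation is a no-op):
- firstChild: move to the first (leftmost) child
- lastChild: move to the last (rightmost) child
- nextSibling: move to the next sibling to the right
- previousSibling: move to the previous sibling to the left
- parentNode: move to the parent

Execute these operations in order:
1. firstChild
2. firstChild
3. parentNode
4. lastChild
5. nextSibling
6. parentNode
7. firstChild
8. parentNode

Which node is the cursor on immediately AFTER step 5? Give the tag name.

Answer: img

Derivation:
After 1 (firstChild): meta
After 2 (firstChild): img
After 3 (parentNode): meta
After 4 (lastChild): img
After 5 (nextSibling): img (no-op, stayed)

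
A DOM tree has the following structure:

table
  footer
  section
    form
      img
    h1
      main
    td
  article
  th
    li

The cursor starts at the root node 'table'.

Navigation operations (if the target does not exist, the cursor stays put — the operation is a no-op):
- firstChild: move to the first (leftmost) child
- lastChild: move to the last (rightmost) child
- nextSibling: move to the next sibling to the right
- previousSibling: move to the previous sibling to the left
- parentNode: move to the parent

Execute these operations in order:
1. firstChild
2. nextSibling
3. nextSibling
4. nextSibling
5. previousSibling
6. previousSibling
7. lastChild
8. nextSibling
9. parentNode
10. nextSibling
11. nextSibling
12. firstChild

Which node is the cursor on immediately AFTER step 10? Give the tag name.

Answer: article

Derivation:
After 1 (firstChild): footer
After 2 (nextSibling): section
After 3 (nextSibling): article
After 4 (nextSibling): th
After 5 (previousSibling): article
After 6 (previousSibling): section
After 7 (lastChild): td
After 8 (nextSibling): td (no-op, stayed)
After 9 (parentNode): section
After 10 (nextSibling): article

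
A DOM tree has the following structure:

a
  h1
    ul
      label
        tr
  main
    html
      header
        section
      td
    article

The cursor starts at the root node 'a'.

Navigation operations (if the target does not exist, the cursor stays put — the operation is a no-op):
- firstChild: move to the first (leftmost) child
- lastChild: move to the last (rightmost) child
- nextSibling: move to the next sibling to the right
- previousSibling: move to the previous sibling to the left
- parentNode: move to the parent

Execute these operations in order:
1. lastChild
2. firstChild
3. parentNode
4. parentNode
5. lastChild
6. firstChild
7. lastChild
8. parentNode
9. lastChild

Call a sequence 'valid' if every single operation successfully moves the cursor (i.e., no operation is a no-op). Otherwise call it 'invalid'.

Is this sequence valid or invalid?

After 1 (lastChild): main
After 2 (firstChild): html
After 3 (parentNode): main
After 4 (parentNode): a
After 5 (lastChild): main
After 6 (firstChild): html
After 7 (lastChild): td
After 8 (parentNode): html
After 9 (lastChild): td

Answer: valid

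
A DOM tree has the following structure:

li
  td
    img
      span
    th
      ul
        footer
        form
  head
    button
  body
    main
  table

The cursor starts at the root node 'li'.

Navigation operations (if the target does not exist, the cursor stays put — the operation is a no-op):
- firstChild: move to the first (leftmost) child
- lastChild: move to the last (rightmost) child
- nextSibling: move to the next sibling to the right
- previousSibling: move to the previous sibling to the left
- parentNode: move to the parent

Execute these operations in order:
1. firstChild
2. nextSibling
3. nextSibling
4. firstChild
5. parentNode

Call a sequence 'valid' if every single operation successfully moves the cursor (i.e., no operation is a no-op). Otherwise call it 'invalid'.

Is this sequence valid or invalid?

Answer: valid

Derivation:
After 1 (firstChild): td
After 2 (nextSibling): head
After 3 (nextSibling): body
After 4 (firstChild): main
After 5 (parentNode): body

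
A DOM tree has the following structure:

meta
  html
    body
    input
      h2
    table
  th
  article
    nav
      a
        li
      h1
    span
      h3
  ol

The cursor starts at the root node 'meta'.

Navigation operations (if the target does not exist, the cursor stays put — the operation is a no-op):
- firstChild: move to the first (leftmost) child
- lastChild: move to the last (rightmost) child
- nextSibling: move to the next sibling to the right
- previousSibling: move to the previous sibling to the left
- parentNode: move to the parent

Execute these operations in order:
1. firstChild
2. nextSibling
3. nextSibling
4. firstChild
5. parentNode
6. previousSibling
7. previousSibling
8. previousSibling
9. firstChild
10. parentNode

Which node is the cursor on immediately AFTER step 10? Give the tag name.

Answer: html

Derivation:
After 1 (firstChild): html
After 2 (nextSibling): th
After 3 (nextSibling): article
After 4 (firstChild): nav
After 5 (parentNode): article
After 6 (previousSibling): th
After 7 (previousSibling): html
After 8 (previousSibling): html (no-op, stayed)
After 9 (firstChild): body
After 10 (parentNode): html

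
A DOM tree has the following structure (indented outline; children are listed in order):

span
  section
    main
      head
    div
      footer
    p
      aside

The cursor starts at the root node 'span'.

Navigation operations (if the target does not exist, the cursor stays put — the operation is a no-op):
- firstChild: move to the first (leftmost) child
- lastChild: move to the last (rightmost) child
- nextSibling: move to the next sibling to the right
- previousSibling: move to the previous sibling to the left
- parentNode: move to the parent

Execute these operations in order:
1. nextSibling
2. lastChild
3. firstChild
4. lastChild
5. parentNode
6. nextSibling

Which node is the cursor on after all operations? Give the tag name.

After 1 (nextSibling): span (no-op, stayed)
After 2 (lastChild): section
After 3 (firstChild): main
After 4 (lastChild): head
After 5 (parentNode): main
After 6 (nextSibling): div

Answer: div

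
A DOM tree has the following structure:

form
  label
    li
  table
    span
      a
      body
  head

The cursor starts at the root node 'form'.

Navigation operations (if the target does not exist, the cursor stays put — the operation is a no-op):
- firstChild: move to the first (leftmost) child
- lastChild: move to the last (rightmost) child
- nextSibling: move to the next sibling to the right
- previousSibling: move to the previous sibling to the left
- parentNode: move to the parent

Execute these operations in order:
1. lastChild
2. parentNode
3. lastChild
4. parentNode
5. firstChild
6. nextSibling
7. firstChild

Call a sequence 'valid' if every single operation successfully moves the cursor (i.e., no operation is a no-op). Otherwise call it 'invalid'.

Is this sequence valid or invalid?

Answer: valid

Derivation:
After 1 (lastChild): head
After 2 (parentNode): form
After 3 (lastChild): head
After 4 (parentNode): form
After 5 (firstChild): label
After 6 (nextSibling): table
After 7 (firstChild): span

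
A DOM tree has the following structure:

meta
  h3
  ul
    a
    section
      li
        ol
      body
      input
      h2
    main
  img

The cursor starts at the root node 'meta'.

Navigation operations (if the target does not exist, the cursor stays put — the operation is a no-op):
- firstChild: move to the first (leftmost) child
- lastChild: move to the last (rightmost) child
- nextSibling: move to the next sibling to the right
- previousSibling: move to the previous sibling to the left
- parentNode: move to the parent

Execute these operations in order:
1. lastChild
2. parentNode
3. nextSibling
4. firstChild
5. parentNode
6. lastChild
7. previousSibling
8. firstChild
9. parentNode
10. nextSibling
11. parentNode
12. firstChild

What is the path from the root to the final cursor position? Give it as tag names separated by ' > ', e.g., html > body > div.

After 1 (lastChild): img
After 2 (parentNode): meta
After 3 (nextSibling): meta (no-op, stayed)
After 4 (firstChild): h3
After 5 (parentNode): meta
After 6 (lastChild): img
After 7 (previousSibling): ul
After 8 (firstChild): a
After 9 (parentNode): ul
After 10 (nextSibling): img
After 11 (parentNode): meta
After 12 (firstChild): h3

Answer: meta > h3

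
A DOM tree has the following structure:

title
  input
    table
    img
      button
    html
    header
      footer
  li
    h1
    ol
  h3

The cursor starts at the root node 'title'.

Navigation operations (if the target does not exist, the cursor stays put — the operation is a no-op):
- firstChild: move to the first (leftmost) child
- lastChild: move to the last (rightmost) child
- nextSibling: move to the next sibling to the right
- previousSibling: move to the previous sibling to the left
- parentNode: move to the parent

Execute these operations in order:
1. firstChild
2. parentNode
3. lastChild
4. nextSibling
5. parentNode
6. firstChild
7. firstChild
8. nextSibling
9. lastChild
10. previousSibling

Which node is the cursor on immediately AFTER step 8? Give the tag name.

After 1 (firstChild): input
After 2 (parentNode): title
After 3 (lastChild): h3
After 4 (nextSibling): h3 (no-op, stayed)
After 5 (parentNode): title
After 6 (firstChild): input
After 7 (firstChild): table
After 8 (nextSibling): img

Answer: img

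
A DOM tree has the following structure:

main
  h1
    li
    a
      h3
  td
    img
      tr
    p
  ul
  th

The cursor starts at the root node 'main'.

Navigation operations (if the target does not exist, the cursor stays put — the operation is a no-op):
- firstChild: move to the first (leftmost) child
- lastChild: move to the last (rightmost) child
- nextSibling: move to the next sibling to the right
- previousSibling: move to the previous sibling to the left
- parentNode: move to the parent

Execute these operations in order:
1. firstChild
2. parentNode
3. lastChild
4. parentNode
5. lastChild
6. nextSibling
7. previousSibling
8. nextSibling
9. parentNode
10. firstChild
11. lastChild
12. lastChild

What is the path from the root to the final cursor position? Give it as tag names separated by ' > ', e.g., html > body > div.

After 1 (firstChild): h1
After 2 (parentNode): main
After 3 (lastChild): th
After 4 (parentNode): main
After 5 (lastChild): th
After 6 (nextSibling): th (no-op, stayed)
After 7 (previousSibling): ul
After 8 (nextSibling): th
After 9 (parentNode): main
After 10 (firstChild): h1
After 11 (lastChild): a
After 12 (lastChild): h3

Answer: main > h1 > a > h3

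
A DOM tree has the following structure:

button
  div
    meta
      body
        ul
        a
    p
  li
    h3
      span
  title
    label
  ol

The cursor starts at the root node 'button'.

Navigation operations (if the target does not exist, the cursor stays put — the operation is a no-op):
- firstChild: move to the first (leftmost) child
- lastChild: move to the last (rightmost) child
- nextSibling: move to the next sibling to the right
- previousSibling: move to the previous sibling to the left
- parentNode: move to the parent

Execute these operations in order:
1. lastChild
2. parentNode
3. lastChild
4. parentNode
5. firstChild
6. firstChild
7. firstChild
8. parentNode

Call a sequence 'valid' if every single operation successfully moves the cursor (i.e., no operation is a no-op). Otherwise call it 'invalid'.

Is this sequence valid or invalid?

After 1 (lastChild): ol
After 2 (parentNode): button
After 3 (lastChild): ol
After 4 (parentNode): button
After 5 (firstChild): div
After 6 (firstChild): meta
After 7 (firstChild): body
After 8 (parentNode): meta

Answer: valid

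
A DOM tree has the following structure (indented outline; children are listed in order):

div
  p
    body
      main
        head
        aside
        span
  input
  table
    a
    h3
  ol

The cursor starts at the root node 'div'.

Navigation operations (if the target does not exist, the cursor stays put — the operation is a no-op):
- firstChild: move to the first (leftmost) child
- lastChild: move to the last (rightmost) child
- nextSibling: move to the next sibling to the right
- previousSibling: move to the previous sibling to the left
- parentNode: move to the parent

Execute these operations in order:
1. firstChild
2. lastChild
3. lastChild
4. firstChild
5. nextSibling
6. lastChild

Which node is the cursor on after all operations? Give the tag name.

Answer: aside

Derivation:
After 1 (firstChild): p
After 2 (lastChild): body
After 3 (lastChild): main
After 4 (firstChild): head
After 5 (nextSibling): aside
After 6 (lastChild): aside (no-op, stayed)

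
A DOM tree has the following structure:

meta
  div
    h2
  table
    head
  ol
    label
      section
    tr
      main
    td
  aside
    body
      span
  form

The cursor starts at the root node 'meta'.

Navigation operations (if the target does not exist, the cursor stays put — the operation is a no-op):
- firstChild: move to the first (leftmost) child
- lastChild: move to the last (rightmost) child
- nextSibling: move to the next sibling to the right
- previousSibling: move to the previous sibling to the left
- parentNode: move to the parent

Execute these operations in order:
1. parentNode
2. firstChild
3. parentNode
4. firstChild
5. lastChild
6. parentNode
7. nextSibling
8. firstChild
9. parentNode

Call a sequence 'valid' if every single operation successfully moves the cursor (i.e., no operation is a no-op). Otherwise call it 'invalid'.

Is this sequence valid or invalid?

Answer: invalid

Derivation:
After 1 (parentNode): meta (no-op, stayed)
After 2 (firstChild): div
After 3 (parentNode): meta
After 4 (firstChild): div
After 5 (lastChild): h2
After 6 (parentNode): div
After 7 (nextSibling): table
After 8 (firstChild): head
After 9 (parentNode): table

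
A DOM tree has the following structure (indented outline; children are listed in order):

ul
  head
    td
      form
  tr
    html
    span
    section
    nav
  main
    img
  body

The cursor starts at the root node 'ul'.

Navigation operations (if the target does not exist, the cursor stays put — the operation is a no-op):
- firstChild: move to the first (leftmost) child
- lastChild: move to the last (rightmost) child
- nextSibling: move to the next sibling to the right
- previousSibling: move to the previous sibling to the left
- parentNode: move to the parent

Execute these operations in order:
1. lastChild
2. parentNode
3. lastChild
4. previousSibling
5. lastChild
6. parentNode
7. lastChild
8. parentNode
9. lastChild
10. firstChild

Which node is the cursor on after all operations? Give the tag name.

Answer: img

Derivation:
After 1 (lastChild): body
After 2 (parentNode): ul
After 3 (lastChild): body
After 4 (previousSibling): main
After 5 (lastChild): img
After 6 (parentNode): main
After 7 (lastChild): img
After 8 (parentNode): main
After 9 (lastChild): img
After 10 (firstChild): img (no-op, stayed)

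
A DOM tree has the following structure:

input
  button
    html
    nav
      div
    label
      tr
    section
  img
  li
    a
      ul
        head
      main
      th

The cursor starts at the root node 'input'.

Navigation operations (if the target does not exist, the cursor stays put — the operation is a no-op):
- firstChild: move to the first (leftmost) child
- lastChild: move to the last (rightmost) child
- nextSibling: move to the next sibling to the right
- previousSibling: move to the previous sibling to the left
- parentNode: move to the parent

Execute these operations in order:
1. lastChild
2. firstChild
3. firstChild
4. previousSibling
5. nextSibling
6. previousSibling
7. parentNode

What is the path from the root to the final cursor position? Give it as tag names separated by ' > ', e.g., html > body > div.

Answer: input > li > a

Derivation:
After 1 (lastChild): li
After 2 (firstChild): a
After 3 (firstChild): ul
After 4 (previousSibling): ul (no-op, stayed)
After 5 (nextSibling): main
After 6 (previousSibling): ul
After 7 (parentNode): a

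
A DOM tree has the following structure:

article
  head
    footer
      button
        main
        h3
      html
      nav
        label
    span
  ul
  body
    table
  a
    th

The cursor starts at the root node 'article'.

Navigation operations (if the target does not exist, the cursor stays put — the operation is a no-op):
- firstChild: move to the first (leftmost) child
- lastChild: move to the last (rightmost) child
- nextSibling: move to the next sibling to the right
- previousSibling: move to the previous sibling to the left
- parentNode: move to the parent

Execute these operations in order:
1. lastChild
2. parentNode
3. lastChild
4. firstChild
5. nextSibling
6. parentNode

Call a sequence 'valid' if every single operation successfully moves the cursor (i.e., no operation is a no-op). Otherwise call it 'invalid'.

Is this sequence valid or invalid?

After 1 (lastChild): a
After 2 (parentNode): article
After 3 (lastChild): a
After 4 (firstChild): th
After 5 (nextSibling): th (no-op, stayed)
After 6 (parentNode): a

Answer: invalid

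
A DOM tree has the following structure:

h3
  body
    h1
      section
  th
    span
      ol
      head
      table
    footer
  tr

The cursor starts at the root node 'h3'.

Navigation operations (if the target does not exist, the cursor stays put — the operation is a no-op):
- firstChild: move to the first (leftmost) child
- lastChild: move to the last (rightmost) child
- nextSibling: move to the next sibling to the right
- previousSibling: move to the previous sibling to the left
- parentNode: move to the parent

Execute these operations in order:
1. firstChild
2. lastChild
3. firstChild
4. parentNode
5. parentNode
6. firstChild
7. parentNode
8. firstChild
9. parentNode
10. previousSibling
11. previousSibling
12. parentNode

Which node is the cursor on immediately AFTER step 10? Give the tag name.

After 1 (firstChild): body
After 2 (lastChild): h1
After 3 (firstChild): section
After 4 (parentNode): h1
After 5 (parentNode): body
After 6 (firstChild): h1
After 7 (parentNode): body
After 8 (firstChild): h1
After 9 (parentNode): body
After 10 (previousSibling): body (no-op, stayed)

Answer: body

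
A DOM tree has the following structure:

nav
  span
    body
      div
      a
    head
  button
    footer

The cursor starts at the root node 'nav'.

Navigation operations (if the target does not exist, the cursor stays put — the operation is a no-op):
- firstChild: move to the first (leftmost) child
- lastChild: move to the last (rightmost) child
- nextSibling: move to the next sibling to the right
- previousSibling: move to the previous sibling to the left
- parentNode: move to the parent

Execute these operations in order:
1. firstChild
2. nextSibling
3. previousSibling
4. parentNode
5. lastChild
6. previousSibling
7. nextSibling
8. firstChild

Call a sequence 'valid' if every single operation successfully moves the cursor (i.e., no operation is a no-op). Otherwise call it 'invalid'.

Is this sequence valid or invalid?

Answer: valid

Derivation:
After 1 (firstChild): span
After 2 (nextSibling): button
After 3 (previousSibling): span
After 4 (parentNode): nav
After 5 (lastChild): button
After 6 (previousSibling): span
After 7 (nextSibling): button
After 8 (firstChild): footer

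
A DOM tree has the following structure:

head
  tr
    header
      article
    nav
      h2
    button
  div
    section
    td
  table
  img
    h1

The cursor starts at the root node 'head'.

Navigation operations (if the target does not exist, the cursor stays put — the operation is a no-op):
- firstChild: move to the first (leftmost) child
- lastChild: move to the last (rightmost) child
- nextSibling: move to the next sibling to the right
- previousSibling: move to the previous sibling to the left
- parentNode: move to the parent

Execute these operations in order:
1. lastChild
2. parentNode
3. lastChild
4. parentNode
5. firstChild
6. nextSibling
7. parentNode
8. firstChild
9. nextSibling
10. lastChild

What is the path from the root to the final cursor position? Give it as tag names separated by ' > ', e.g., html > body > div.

Answer: head > div > td

Derivation:
After 1 (lastChild): img
After 2 (parentNode): head
After 3 (lastChild): img
After 4 (parentNode): head
After 5 (firstChild): tr
After 6 (nextSibling): div
After 7 (parentNode): head
After 8 (firstChild): tr
After 9 (nextSibling): div
After 10 (lastChild): td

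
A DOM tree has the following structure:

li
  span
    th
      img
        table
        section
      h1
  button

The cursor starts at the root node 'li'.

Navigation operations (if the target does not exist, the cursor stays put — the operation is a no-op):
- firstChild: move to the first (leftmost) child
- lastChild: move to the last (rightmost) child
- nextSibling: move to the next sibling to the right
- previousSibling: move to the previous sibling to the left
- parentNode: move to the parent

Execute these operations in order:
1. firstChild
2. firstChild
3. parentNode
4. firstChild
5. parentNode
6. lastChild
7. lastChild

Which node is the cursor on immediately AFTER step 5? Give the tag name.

Answer: span

Derivation:
After 1 (firstChild): span
After 2 (firstChild): th
After 3 (parentNode): span
After 4 (firstChild): th
After 5 (parentNode): span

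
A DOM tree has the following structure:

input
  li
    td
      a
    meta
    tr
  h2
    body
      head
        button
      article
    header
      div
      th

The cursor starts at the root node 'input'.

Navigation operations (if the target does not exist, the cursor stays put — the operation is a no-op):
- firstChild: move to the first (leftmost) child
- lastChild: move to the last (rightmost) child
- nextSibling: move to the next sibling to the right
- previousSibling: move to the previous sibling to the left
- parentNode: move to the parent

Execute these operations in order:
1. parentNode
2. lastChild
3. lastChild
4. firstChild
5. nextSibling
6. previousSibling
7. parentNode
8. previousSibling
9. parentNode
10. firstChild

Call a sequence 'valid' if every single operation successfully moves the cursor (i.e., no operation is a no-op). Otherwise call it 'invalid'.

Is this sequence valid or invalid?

After 1 (parentNode): input (no-op, stayed)
After 2 (lastChild): h2
After 3 (lastChild): header
After 4 (firstChild): div
After 5 (nextSibling): th
After 6 (previousSibling): div
After 7 (parentNode): header
After 8 (previousSibling): body
After 9 (parentNode): h2
After 10 (firstChild): body

Answer: invalid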